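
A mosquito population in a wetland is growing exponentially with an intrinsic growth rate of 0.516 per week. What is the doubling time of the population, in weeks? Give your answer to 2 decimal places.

Doubling time t_d = ln(2)/r = 0.6931/0.516 = 1.3433.

1.34 weeks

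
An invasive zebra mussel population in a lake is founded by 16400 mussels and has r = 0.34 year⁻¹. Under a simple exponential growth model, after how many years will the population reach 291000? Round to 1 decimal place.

Set N₀·e^(rt) = 291000: e^(0.34·t) = 291000/16400 = 17.744.
0.34·t = ln(17.744) = 2.876, so t = 2.876/0.34 = 8.4589.

8.5 years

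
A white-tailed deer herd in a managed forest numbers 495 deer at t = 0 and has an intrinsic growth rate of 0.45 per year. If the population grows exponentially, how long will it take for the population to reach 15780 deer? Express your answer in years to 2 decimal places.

7.69 years

Set N₀·e^(rt) = 15780: e^(0.45·t) = 15780/495 = 31.879.
0.45·t = ln(31.879) = 3.4619, so t = 3.4619/0.45 = 7.6932.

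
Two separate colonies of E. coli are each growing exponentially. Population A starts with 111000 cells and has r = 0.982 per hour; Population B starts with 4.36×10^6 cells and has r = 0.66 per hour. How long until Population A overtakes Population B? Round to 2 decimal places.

Set 111000·e^(0.982t) = 4.36×10^6·e^(0.66t).
e^((0.982 − 0.66)t) = 4.36×10^6/111000 → e^(0.322·t) = 39.279.
0.322·t = ln(39.279) = 3.6707, so t = 3.6707/0.322 = 11.4.

11.40 hours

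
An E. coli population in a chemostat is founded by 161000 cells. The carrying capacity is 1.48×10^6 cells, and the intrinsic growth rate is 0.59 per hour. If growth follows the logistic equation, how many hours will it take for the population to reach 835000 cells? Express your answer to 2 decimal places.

A = (K − N₀)/N₀ = (1.48×10^6 − 161000)/161000 = 8.1925.
Solve 1.48×10^6/(1 + 8.1925·e^(−0.59t)) = 835000: 1 + 8.1925·e^(−0.59t) = 1.7725, so e^(−0.59t) = 0.0942875.
−0.59·t = ln(0.0942875) = -2.3614, so t = 2.3614/0.59 = 4.0024.

4.00 hours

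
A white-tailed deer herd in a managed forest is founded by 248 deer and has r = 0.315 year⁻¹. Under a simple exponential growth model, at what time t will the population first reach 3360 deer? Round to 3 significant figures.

Set N₀·e^(rt) = 3360: e^(0.315·t) = 3360/248 = 13.548.
0.315·t = ln(13.548) = 2.6063, so t = 2.6063/0.315 = 8.2739.

8.27 years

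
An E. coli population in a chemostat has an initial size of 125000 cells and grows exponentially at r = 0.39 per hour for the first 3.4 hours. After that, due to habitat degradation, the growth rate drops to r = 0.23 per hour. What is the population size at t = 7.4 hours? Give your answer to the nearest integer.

1181233 cells

Phase 1: N(3.4) = 125000·e^(0.39×3.4) = 125000·e^1.326 = 470744.
Phase 2 runs for 7.4 − 3.4 = 4 hours at r = 0.23.
N(7.4) = 470744·e^(0.23×4) = 470744·e^0.92 = 1.181233×10^6.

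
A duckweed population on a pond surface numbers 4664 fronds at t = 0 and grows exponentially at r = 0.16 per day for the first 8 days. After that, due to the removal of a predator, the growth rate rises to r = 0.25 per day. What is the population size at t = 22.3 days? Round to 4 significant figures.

Phase 1: N(8) = 4664·e^(0.16×8) = 4664·e^1.28 = 16774.7.
Phase 2 runs for 22.3 − 8 = 14.3 days at r = 0.25.
N(22.3) = 16774.7·e^(0.25×14.3) = 16774.7·e^3.575 = 598768.

598800 fronds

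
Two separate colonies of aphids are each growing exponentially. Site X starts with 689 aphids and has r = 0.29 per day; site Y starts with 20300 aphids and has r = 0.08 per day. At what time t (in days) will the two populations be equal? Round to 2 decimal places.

16.11 days

Set 689·e^(0.29t) = 20300·e^(0.08t).
e^((0.29 − 0.08)t) = 20300/689 → e^(0.21·t) = 29.463.
0.21·t = ln(29.463) = 3.3831, so t = 3.3831/0.21 = 16.11.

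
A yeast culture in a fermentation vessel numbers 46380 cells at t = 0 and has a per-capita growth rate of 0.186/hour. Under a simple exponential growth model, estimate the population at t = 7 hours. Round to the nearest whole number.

170523 cells

N(t) = N₀·e^(rt) = 46380 × e^(0.186×7) = 46380 × e^1.302.
e^1.302 ≈ 3.6766, so N ≈ 46380 × 3.6766 = 170523.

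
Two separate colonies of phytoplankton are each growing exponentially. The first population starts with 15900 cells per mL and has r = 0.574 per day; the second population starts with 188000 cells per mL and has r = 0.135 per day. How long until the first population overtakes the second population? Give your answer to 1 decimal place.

5.6 days

Set 15900·e^(0.574t) = 188000·e^(0.135t).
e^((0.574 − 0.135)t) = 188000/15900 → e^(0.439·t) = 11.824.
0.439·t = ln(11.824) = 2.4701, so t = 2.4701/0.439 = 5.6267.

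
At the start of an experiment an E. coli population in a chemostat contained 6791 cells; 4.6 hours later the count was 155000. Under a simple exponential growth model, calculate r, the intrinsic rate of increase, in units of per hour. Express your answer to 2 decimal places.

0.68 per hour

From N(t) = N₀·e^(rt): e^(r·4.6) = 155000/6791 = 22.824.
r·4.6 = ln(22.824) = 3.1278, so r = 3.1278/4.6 = 0.67996.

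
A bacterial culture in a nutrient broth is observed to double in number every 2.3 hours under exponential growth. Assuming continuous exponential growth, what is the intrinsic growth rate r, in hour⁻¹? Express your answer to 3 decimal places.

r = ln(2)/t_d = 0.6931/2.3 = 0.30137.

0.301 per hour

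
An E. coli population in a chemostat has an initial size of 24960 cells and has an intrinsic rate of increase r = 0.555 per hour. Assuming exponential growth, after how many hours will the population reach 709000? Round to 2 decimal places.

6.03 hours

Set N₀·e^(rt) = 709000: e^(0.555·t) = 709000/24960 = 28.405.
0.555·t = ln(28.405) = 3.3466, so t = 3.3466/0.555 = 6.0299.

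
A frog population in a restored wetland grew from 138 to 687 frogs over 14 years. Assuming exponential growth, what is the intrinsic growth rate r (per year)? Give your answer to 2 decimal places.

0.11 per year

From N(t) = N₀·e^(rt): e^(r·14) = 687/138 = 4.9783.
r·14 = ln(4.9783) = 1.6051, so r = 1.6051/14 = 0.11465.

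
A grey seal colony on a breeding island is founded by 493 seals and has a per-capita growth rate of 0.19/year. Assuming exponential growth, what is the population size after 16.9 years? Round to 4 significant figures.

N(t) = N₀·e^(rt) = 493 × e^(0.19×16.9) = 493 × e^3.211.
e^3.211 ≈ 24.804, so N ≈ 493 × 24.804 = 12228.3.

12230 seals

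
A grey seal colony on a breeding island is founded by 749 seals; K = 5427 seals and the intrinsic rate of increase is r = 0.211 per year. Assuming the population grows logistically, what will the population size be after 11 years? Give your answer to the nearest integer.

A = (K − N₀)/N₀ = (5427 − 749)/749 = 6.2457.
N(t) = K/(1 + A·e^(−rt)) = 5427/(1 + 6.2457×e^(−0.211×11)).
e^(−2.321) = 0.098175; denominator = 1 + 6.2457×0.098175 = 1.6132.
N = 5427/1.6132 = 3364.18.

3364 seals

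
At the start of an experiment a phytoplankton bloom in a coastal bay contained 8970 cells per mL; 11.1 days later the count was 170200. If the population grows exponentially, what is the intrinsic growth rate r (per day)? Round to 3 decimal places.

From N(t) = N₀·e^(rt): e^(r·11.1) = 170200/8970 = 18.974.
r·11.1 = ln(18.974) = 2.9431, so r = 2.9431/11.1 = 0.26514.

0.265 per day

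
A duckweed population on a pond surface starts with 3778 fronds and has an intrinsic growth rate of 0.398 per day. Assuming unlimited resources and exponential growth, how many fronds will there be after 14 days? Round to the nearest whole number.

N(t) = N₀·e^(rt) = 3778 × e^(0.398×14) = 3778 × e^5.572.
e^5.572 ≈ 262.96, so N ≈ 3778 × 262.96 = 993461.

993461 fronds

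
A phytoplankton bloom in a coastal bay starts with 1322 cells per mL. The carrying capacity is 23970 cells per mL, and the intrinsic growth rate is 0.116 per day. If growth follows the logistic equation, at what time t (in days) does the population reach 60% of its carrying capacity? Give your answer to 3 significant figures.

28.0 days

A = (K − N₀)/N₀ = (23970 − 1322)/1322 = 17.132.
Solve 23970/(1 + 17.132·e^(−0.116t)) = 14382: 1 + 17.132·e^(−0.116t) = 1.6667, so e^(−0.116t) = 0.0389144.
−0.116·t = ln(0.0389144) = -3.2464, so t = 3.2464/0.116 = 27.986.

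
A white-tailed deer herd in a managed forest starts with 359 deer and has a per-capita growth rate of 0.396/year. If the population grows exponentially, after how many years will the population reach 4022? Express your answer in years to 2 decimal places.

Set N₀·e^(rt) = 4022: e^(0.396·t) = 4022/359 = 11.203.
0.396·t = ln(11.203) = 2.4162, so t = 2.4162/0.396 = 6.1015.

6.10 years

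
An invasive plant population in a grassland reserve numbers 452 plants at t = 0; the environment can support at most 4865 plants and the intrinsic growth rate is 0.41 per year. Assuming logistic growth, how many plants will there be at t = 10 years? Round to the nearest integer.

A = (K − N₀)/N₀ = (4865 − 452)/452 = 9.7633.
N(t) = K/(1 + A·e^(−rt)) = 4865/(1 + 9.7633×e^(−0.41×10)).
e^(−4.1) = 0.016573; denominator = 1 + 9.7633×0.016573 = 1.1618.
N = 4865/1.1618 = 4187.45.

4187 plants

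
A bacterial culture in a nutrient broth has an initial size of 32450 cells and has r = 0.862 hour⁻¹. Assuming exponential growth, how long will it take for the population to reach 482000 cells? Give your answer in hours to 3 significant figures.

3.13 hours

Set N₀·e^(rt) = 482000: e^(0.862·t) = 482000/32450 = 14.854.
0.862·t = ln(14.854) = 2.6982, so t = 2.6982/0.862 = 3.1302.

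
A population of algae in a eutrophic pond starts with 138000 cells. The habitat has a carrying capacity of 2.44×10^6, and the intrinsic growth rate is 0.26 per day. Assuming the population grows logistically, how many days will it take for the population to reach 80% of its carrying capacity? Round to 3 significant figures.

16.2 days

A = (K − N₀)/N₀ = (2.44×10^6 − 138000)/138000 = 16.681.
Solve 2.44×10^6/(1 + 16.681·e^(−0.26t)) = 1.952×10^6: 1 + 16.681·e^(−0.26t) = 1.25, so e^(−0.26t) = 0.014987.
−0.26·t = ln(0.014987) = -4.2006, so t = 4.2006/0.26 = 16.156.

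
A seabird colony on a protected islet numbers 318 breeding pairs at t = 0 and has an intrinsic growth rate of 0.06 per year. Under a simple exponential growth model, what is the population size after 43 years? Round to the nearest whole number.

4197 breeding pairs

N(t) = N₀·e^(rt) = 318 × e^(0.06×43) = 318 × e^2.58.
e^2.58 ≈ 13.197, so N ≈ 318 × 13.197 = 4196.69.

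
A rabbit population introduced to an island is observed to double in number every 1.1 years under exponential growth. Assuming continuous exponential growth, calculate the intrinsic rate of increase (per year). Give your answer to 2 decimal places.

r = ln(2)/t_d = 0.6931/1.1 = 0.63013.

0.63 per year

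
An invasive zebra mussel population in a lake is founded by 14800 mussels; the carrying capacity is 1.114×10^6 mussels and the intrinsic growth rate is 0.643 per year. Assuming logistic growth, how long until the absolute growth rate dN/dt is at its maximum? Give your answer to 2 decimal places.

6.70 years

Logistic growth is fastest at N = K/2 = 557000.
A = (K − N₀)/N₀ = 74.27. Set K/(1 + A·e^(−rt)) = K/2 → A·e^(−rt) = 1.
e^(−0.643t) = 1/74.27 = 0.0134643, so t = ln(74.27)/0.643 = 4.3077/0.643 = 6.6994.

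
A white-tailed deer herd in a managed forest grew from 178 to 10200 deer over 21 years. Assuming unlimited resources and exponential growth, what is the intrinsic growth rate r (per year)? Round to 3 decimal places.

From N(t) = N₀·e^(rt): e^(r·21) = 10200/178 = 57.303.
r·21 = ln(57.303) = 4.0484, so r = 4.0484/21 = 0.19278.

0.193 per year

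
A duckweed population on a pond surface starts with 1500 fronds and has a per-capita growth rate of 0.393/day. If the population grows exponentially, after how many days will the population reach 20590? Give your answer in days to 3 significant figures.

6.66 days

Set N₀·e^(rt) = 20590: e^(0.393·t) = 20590/1500 = 13.727.
0.393·t = ln(13.727) = 2.6193, so t = 2.6193/0.393 = 6.665.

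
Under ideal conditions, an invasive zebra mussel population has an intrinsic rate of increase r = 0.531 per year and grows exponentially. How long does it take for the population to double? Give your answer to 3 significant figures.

1.31 years

Doubling time t_d = ln(2)/r = 0.6931/0.531 = 1.3054.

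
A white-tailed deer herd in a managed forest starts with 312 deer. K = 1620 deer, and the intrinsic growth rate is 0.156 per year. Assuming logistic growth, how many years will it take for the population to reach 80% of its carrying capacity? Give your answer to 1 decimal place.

A = (K − N₀)/N₀ = (1620 − 312)/312 = 4.1923.
Solve 1620/(1 + 4.1923·e^(−0.156t)) = 1296: 1 + 4.1923·e^(−0.156t) = 1.25, so e^(−0.156t) = 0.059633.
−0.156·t = ln(0.059633) = -2.8195, so t = 2.8195/0.156 = 18.074.

18.1 years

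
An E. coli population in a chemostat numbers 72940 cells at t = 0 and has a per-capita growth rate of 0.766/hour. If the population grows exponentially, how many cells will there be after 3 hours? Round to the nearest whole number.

N(t) = N₀·e^(rt) = 72940 × e^(0.766×3) = 72940 × e^2.298.
e^2.298 ≈ 9.9543, so N ≈ 72940 × 9.9543 = 726063.

726063 cells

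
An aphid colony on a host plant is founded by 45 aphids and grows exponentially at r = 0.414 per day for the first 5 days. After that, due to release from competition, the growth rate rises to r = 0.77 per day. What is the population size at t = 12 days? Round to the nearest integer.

78172 aphids

Phase 1: N(5) = 45·e^(0.414×5) = 45·e^2.07 = 356.617.
Phase 2 runs for 12 − 5 = 7 days at r = 0.77.
N(12) = 356.617·e^(0.77×7) = 356.617·e^5.39 = 78171.7.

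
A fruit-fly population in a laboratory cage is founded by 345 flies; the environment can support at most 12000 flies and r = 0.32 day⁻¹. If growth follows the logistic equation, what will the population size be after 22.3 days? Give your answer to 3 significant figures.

A = (K − N₀)/N₀ = (12000 − 345)/345 = 33.783.
N(t) = K/(1 + A·e^(−rt)) = 12000/(1 + 33.783×e^(−0.32×22.3)).
e^(−7.136) = 0.00079593; denominator = 1 + 33.783×0.00079593 = 1.0269.
N = 12000/1.0269 = 11685.8.

11700 flies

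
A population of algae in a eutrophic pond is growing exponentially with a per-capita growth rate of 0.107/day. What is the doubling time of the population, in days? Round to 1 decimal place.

Doubling time t_d = ln(2)/r = 0.6931/0.107 = 6.478.

6.5 days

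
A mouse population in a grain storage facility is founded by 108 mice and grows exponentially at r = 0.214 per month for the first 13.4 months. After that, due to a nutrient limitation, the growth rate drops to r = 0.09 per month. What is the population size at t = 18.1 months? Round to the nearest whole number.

Phase 1: N(13.4) = 108·e^(0.214×13.4) = 108·e^2.868 = 1900.23.
Phase 2 runs for 18.1 − 13.4 = 4.7 months at r = 0.09.
N(18.1) = 1900.23·e^(0.09×4.7) = 1900.23·e^0.423 = 2900.77.

2901 mice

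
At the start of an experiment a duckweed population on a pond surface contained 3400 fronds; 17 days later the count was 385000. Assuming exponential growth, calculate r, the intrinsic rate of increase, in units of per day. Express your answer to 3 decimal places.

From N(t) = N₀·e^(rt): e^(r·17) = 385000/3400 = 113.24.
r·17 = ln(113.24) = 4.7295, so r = 4.7295/17 = 0.2782.

0.278 per day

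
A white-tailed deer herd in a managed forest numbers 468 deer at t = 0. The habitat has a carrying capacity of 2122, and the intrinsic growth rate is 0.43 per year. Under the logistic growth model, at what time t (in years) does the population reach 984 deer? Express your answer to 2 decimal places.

A = (K − N₀)/N₀ = (2122 − 468)/468 = 3.5342.
Solve 2122/(1 + 3.5342·e^(−0.43t)) = 984: 1 + 3.5342·e^(−0.43t) = 2.1565, so e^(−0.43t) = 0.327233.
−0.43·t = ln(0.327233) = -1.1171, so t = 1.1171/0.43 = 2.5979.

2.60 years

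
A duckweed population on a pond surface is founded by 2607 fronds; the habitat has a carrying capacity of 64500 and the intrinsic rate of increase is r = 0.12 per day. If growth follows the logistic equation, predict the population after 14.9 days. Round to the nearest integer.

12973 fronds

A = (K − N₀)/N₀ = (64500 − 2607)/2607 = 23.741.
N(t) = K/(1 + A·e^(−rt)) = 64500/(1 + 23.741×e^(−0.12×14.9)).
e^(−1.788) = 0.16729; denominator = 1 + 23.741×0.16729 = 4.9718.
N = 64500/4.9718 = 12973.3.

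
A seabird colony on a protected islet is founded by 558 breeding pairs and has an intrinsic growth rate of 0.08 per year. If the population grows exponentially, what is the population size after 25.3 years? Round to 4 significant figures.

N(t) = N₀·e^(rt) = 558 × e^(0.08×25.3) = 558 × e^2.024.
e^2.024 ≈ 7.5685, so N ≈ 558 × 7.5685 = 4223.24.

4223 breeding pairs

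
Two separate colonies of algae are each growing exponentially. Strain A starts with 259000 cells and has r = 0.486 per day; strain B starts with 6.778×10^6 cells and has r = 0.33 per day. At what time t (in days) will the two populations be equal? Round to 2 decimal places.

Set 259000·e^(0.486t) = 6.778×10^6·e^(0.33t).
e^((0.486 − 0.33)t) = 6.778×10^6/259000 → e^(0.156·t) = 26.17.
0.156·t = ln(26.17) = 3.2646, so t = 3.2646/0.156 = 20.927.

20.93 days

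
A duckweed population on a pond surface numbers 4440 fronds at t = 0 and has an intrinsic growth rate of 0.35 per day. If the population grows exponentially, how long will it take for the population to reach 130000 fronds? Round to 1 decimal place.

9.6 days

Set N₀·e^(rt) = 130000: e^(0.35·t) = 130000/4440 = 29.279.
0.35·t = ln(29.279) = 3.3769, so t = 3.3769/0.35 = 9.6482.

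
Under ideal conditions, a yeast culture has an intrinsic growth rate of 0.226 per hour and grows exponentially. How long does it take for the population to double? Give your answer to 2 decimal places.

Doubling time t_d = ln(2)/r = 0.6931/0.226 = 3.067.

3.07 hours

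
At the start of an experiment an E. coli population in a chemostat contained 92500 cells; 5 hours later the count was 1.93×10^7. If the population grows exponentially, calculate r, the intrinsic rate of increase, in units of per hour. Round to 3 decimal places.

From N(t) = N₀·e^(rt): e^(r·5) = 1.93×10^7/92500 = 208.65.
r·5 = ln(208.65) = 5.3407, so r = 5.3407/5 = 1.0681.

1.068 per hour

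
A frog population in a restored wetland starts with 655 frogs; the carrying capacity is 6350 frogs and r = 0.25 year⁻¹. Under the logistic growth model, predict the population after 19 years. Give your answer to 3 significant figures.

5910 frogs

A = (K − N₀)/N₀ = (6350 − 655)/655 = 8.6947.
N(t) = K/(1 + A·e^(−rt)) = 6350/(1 + 8.6947×e^(−0.25×19)).
e^(−4.75) = 0.0086517; denominator = 1 + 8.6947×0.0086517 = 1.0752.
N = 6350/1.0752 = 5905.75.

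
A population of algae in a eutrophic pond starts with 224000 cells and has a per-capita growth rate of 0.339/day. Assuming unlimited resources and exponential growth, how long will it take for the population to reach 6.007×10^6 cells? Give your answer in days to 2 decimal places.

9.70 days

Set N₀·e^(rt) = 6.007×10^6: e^(0.339·t) = 6.007×10^6/224000 = 26.817.
0.339·t = ln(26.817) = 3.289, so t = 3.289/0.339 = 9.7022.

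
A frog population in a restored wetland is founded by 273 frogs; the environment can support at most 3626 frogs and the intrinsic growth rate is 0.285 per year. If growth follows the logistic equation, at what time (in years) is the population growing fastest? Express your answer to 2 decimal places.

8.80 years

Logistic growth is fastest at N = K/2 = 1813.
A = (K − N₀)/N₀ = 12.282. Set K/(1 + A·e^(−rt)) = K/2 → A·e^(−rt) = 1.
e^(−0.285t) = 1/12.282 = 0.0814196, so t = ln(12.282)/0.285 = 2.5081/0.285 = 8.8005.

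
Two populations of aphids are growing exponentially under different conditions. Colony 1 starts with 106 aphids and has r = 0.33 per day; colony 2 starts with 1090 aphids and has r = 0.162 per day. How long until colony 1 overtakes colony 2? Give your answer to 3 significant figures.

13.9 days

Set 106·e^(0.33t) = 1090·e^(0.162t).
e^((0.33 − 0.162)t) = 1090/106 → e^(0.168·t) = 10.283.
0.168·t = ln(10.283) = 2.3305, so t = 2.3305/0.168 = 13.872.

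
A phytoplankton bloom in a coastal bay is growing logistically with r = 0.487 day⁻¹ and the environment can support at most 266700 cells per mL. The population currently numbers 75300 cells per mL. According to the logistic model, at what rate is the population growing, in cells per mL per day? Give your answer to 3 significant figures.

dN/dt = rN(1 − N/K) = 0.487 × 75300 × (1 − 75300/266700).
1 − 75300/266700 = 0.71766; dN/dt = 0.487 × 75300 × 0.71766 = 26317.

26300 cells per mL per day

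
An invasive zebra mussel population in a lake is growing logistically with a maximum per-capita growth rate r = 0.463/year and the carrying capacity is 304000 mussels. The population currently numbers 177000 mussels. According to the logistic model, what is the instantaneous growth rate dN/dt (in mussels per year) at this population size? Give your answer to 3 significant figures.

34200 mussels per year

dN/dt = rN(1 − N/K) = 0.463 × 177000 × (1 − 177000/304000).
1 − 177000/304000 = 0.41776; dN/dt = 0.463 × 177000 × 0.41776 = 34236.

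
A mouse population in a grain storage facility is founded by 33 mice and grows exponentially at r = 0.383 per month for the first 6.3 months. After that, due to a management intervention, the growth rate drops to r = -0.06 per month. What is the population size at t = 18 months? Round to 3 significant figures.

183 mice

Phase 1: N(6.3) = 33·e^(0.383×6.3) = 33·e^2.413 = 368.488.
Phase 2 runs for 18 − 6.3 = 11.7 months at r = -0.06.
N(18) = 368.488·e^(-0.06×11.7) = 368.488·e^-0.702 = 182.62.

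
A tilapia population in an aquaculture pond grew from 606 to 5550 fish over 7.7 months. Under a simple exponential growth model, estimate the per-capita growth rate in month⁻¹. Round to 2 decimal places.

0.29 per month

From N(t) = N₀·e^(rt): e^(r·7.7) = 5550/606 = 9.1584.
r·7.7 = ln(9.1584) = 2.2147, so r = 2.2147/7.7 = 0.28762.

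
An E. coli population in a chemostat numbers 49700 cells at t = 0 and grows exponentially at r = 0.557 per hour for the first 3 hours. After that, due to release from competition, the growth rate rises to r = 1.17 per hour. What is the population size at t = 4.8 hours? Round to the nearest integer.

2171134 cells

Phase 1: N(3) = 49700·e^(0.557×3) = 49700·e^1.671 = 264279.
Phase 2 runs for 4.8 − 3 = 1.8 hours at r = 1.17.
N(4.8) = 264279·e^(1.17×1.8) = 264279·e^2.106 = 2.171134×10^6.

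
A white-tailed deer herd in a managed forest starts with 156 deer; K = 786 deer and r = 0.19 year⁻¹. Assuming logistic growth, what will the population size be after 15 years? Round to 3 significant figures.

A = (K − N₀)/N₀ = (786 − 156)/156 = 4.0385.
N(t) = K/(1 + A·e^(−rt)) = 786/(1 + 4.0385×e^(−0.19×15)).
e^(−2.85) = 0.057844; denominator = 1 + 4.0385×0.057844 = 1.2336.
N = 786/1.2336 = 637.158.

637 deer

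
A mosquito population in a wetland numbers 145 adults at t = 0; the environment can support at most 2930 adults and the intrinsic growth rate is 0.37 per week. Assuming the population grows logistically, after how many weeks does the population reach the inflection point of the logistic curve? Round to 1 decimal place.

8.0 weeks

Logistic growth is fastest at N = K/2 = 1465.
A = (K − N₀)/N₀ = 19.207. Set K/(1 + A·e^(−rt)) = K/2 → A·e^(−rt) = 1.
e^(−0.37t) = 1/19.207 = 0.0520646, so t = ln(19.207)/0.37 = 2.9553/0.37 = 7.9872.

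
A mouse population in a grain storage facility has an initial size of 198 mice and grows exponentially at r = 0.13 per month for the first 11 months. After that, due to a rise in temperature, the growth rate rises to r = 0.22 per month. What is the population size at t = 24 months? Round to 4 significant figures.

Phase 1: N(11) = 198·e^(0.13×11) = 198·e^1.43 = 827.382.
Phase 2 runs for 24 − 11 = 13 months at r = 0.22.
N(24) = 827.382·e^(0.22×13) = 827.382·e^2.86 = 14447.4.

14450 mice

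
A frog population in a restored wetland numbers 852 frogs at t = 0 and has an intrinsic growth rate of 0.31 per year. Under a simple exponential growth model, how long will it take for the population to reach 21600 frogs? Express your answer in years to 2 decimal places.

10.43 years

Set N₀·e^(rt) = 21600: e^(0.31·t) = 21600/852 = 25.352.
0.31·t = ln(25.352) = 3.2329, so t = 3.2329/0.31 = 10.429.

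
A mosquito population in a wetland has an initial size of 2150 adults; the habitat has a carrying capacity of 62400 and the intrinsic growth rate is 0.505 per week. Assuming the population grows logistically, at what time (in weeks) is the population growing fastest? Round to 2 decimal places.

Logistic growth is fastest at N = K/2 = 31200.
A = (K − N₀)/N₀ = 28.023. Set K/(1 + A·e^(−rt)) = K/2 → A·e^(−rt) = 1.
e^(−0.505t) = 1/28.023 = 0.0356846, so t = ln(28.023)/0.505 = 3.333/0.505 = 6.6001.

6.60 weeks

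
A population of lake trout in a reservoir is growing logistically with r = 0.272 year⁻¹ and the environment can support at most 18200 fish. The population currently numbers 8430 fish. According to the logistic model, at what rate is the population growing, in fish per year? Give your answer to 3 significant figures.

dN/dt = rN(1 − N/K) = 0.272 × 8430 × (1 − 8430/18200).
1 − 8430/18200 = 0.53681; dN/dt = 0.272 × 8430 × 0.53681 = 1230.9.

1230 fish per year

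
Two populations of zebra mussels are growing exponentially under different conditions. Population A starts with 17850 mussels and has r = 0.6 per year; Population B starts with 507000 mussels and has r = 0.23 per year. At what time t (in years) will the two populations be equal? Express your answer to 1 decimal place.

9.0 years

Set 17850·e^(0.6t) = 507000·e^(0.23t).
e^((0.6 − 0.23)t) = 507000/17850 → e^(0.37·t) = 28.403.
0.37·t = ln(28.403) = 3.3465, so t = 3.3465/0.37 = 9.0446.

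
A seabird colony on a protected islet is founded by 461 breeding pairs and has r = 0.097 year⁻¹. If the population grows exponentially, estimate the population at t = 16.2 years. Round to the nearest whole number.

2219 breeding pairs

N(t) = N₀·e^(rt) = 461 × e^(0.097×16.2) = 461 × e^1.571.
e^1.571 ≈ 4.8134, so N ≈ 461 × 4.8134 = 2218.97.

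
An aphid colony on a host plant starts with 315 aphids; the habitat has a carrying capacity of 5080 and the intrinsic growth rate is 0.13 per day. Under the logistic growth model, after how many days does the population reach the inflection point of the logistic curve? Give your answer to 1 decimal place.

Logistic growth is fastest at N = K/2 = 2540.
A = (K − N₀)/N₀ = 15.127. Set K/(1 + A·e^(−rt)) = K/2 → A·e^(−rt) = 1.
e^(−0.13t) = 1/15.127 = 0.066107, so t = ln(15.127)/0.13 = 2.7165/0.13 = 20.896.

20.9 days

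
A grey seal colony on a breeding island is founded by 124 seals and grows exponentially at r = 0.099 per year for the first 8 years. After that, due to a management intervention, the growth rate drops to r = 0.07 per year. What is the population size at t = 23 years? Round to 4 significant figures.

782.3 seals

Phase 1: N(8) = 124·e^(0.099×8) = 124·e^0.792 = 273.768.
Phase 2 runs for 23 − 8 = 15 years at r = 0.07.
N(23) = 273.768·e^(0.07×15) = 273.768·e^1.05 = 782.334.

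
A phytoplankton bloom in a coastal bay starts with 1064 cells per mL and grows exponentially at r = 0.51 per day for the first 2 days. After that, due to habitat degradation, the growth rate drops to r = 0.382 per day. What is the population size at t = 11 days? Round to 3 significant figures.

Phase 1: N(2) = 1064·e^(0.51×2) = 1064·e^1.02 = 2950.68.
Phase 2 runs for 11 − 2 = 9 days at r = 0.382.
N(11) = 2950.68·e^(0.382×9) = 2950.68·e^3.438 = 91838.8.

91800 cells per mL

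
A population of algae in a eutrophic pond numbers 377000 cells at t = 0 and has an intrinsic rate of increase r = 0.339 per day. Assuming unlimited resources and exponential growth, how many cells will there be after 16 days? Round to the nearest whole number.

85497737 cells

N(t) = N₀·e^(rt) = 377000 × e^(0.339×16) = 377000 × e^5.424.
e^5.424 ≈ 226.78, so N ≈ 377000 × 226.78 = 8.549774×10^7.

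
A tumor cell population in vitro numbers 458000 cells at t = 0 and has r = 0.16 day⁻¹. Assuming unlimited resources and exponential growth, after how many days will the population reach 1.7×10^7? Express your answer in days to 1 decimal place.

22.6 days

Set N₀·e^(rt) = 1.7×10^7: e^(0.16·t) = 1.7×10^7/458000 = 37.118.
0.16·t = ln(37.118) = 3.6141, so t = 3.6141/0.16 = 22.588.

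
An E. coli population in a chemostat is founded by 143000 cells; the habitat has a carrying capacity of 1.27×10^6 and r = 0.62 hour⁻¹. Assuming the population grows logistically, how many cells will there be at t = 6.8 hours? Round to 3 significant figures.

1140000 cells

A = (K − N₀)/N₀ = (1.27×10^6 − 143000)/143000 = 7.8811.
N(t) = K/(1 + A·e^(−rt)) = 1.27×10^6/(1 + 7.8811×e^(−0.62×6.8)).
e^(−4.216) = 0.014758; denominator = 1 + 7.8811×0.014758 = 1.1163.
N = 1.27×10^6/1.1163 = 1.137681×10^6.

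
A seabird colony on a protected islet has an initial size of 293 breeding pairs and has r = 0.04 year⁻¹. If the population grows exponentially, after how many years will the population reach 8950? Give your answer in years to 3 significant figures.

Set N₀·e^(rt) = 8950: e^(0.04·t) = 8950/293 = 30.546.
0.04·t = ln(30.546) = 3.4192, so t = 3.4192/0.04 = 85.481.

85.5 years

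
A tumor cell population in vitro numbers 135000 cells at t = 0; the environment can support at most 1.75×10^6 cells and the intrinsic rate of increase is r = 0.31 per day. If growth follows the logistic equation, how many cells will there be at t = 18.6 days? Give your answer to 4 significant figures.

1687000 cells

A = (K − N₀)/N₀ = (1.75×10^6 − 135000)/135000 = 11.963.
N(t) = K/(1 + A·e^(−rt)) = 1.75×10^6/(1 + 11.963×e^(−0.31×18.6)).
e^(−5.766) = 0.0031323; denominator = 1 + 11.963×0.0031323 = 1.0375.
N = 1.75×10^6/1.0375 = 1.686794×10^6.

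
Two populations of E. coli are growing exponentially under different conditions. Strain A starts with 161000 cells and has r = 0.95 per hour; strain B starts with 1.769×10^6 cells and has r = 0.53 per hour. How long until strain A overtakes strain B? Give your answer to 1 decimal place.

5.7 hours

Set 161000·e^(0.95t) = 1.769×10^6·e^(0.53t).
e^((0.95 − 0.53)t) = 1.769×10^6/161000 → e^(0.42·t) = 10.988.
0.42·t = ln(10.988) = 2.3968, so t = 2.3968/0.42 = 5.7066.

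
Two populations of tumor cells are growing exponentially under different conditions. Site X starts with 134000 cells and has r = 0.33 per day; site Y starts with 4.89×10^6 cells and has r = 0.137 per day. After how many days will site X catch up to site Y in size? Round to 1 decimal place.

Set 134000·e^(0.33t) = 4.89×10^6·e^(0.137t).
e^((0.33 − 0.137)t) = 4.89×10^6/134000 → e^(0.193·t) = 36.493.
0.193·t = ln(36.493) = 3.5971, so t = 3.5971/0.193 = 18.638.

18.6 days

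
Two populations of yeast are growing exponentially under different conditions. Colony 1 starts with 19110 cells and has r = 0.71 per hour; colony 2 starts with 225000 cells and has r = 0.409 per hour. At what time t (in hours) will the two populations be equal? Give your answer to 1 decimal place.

Set 19110·e^(0.71t) = 225000·e^(0.409t).
e^((0.71 − 0.409)t) = 225000/19110 → e^(0.301·t) = 11.774.
0.301·t = ln(11.774) = 2.4659, so t = 2.4659/0.301 = 8.1923.

8.2 hours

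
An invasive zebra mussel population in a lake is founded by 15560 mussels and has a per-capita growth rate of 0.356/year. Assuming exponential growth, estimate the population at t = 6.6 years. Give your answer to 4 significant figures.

N(t) = N₀·e^(rt) = 15560 × e^(0.356×6.6) = 15560 × e^2.35.
e^2.35 ≈ 10.481, so N ≈ 15560 × 10.481 = 163090.

163100 mussels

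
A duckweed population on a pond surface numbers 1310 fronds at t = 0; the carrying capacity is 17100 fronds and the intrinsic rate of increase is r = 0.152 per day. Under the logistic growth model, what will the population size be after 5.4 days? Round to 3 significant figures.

2710 fronds

A = (K − N₀)/N₀ = (17100 − 1310)/1310 = 12.053.
N(t) = K/(1 + A·e^(−rt)) = 17100/(1 + 12.053×e^(−0.152×5.4)).
e^(−0.8208) = 0.44008; denominator = 1 + 12.053×0.44008 = 6.3045.
N = 17100/6.3045 = 2712.36.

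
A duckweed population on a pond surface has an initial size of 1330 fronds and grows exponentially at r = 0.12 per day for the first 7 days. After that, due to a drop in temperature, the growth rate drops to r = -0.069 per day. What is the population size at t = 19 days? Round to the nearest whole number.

1346 fronds

Phase 1: N(7) = 1330·e^(0.12×7) = 1330·e^0.84 = 3080.77.
Phase 2 runs for 19 − 7 = 12 days at r = -0.069.
N(19) = 3080.77·e^(-0.069×12) = 3080.77·e^-0.828 = 1346.06.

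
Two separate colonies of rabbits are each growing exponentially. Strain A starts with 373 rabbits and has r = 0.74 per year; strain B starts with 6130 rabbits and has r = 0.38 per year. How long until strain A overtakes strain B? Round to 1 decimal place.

Set 373·e^(0.74t) = 6130·e^(0.38t).
e^((0.74 − 0.38)t) = 6130/373 → e^(0.36·t) = 16.434.
0.36·t = ln(16.434) = 2.7994, so t = 2.7994/0.36 = 7.776.

7.8 years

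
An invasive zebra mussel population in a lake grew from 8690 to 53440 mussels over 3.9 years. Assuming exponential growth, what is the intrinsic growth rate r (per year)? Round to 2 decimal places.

0.47 per year

From N(t) = N₀·e^(rt): e^(r·3.9) = 53440/8690 = 6.1496.
r·3.9 = ln(6.1496) = 1.8164, so r = 1.8164/3.9 = 0.46574.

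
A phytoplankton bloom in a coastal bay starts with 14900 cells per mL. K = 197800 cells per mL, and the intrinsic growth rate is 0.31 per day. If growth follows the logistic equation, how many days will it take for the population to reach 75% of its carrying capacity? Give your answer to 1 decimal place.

A = (K − N₀)/N₀ = (197800 − 14900)/14900 = 12.275.
Solve 197800/(1 + 12.275·e^(−0.31t)) = 148350: 1 + 12.275·e^(−0.31t) = 1.3333, so e^(−0.31t) = 0.0271551.
−0.31·t = ln(0.0271551) = -3.6062, so t = 3.6062/0.31 = 11.633.

11.6 days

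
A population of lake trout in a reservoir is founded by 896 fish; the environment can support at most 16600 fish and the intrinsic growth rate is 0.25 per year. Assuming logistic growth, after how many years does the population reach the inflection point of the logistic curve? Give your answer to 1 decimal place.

Logistic growth is fastest at N = K/2 = 8300.
A = (K − N₀)/N₀ = 17.527. Set K/(1 + A·e^(−rt)) = K/2 → A·e^(−rt) = 1.
e^(−0.25t) = 1/17.527 = 0.0570555, so t = ln(17.527)/0.25 = 2.8637/0.25 = 11.455.

11.5 years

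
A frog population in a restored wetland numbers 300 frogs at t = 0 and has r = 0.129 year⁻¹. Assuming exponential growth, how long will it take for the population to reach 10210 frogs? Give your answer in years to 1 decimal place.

Set N₀·e^(rt) = 10210: e^(0.129·t) = 10210/300 = 34.033.
0.129·t = ln(34.033) = 3.5273, so t = 3.5273/0.129 = 27.344.

27.3 years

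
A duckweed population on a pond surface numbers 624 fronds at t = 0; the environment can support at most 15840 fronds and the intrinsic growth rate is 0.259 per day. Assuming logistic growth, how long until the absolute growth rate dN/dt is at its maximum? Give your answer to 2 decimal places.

Logistic growth is fastest at N = K/2 = 7920.
A = (K − N₀)/N₀ = 24.385. Set K/(1 + A·e^(−rt)) = K/2 → A·e^(−rt) = 1.
e^(−0.259t) = 1/24.385 = 0.0410095, so t = ln(24.385)/0.259 = 3.194/0.259 = 12.332.

12.33 days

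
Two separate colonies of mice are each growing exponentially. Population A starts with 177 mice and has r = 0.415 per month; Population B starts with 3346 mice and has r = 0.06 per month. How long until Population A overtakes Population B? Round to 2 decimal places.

8.28 months

Set 177·e^(0.415t) = 3346·e^(0.06t).
e^((0.415 − 0.06)t) = 3346/177 → e^(0.355·t) = 18.904.
0.355·t = ln(18.904) = 2.9394, so t = 2.9394/0.355 = 8.2799.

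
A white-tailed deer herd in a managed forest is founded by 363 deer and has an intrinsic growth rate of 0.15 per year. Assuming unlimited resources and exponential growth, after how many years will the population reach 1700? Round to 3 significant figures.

Set N₀·e^(rt) = 1700: e^(0.15·t) = 1700/363 = 4.6832.
0.15·t = ln(4.6832) = 1.544, so t = 1.544/0.15 = 10.293.

10.3 years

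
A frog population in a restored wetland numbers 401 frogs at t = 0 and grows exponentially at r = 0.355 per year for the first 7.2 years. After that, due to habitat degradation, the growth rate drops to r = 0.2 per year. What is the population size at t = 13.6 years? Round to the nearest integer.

18582 frogs

Phase 1: N(7.2) = 401·e^(0.355×7.2) = 401·e^2.556 = 5166.56.
Phase 2 runs for 13.6 − 7.2 = 6.4 years at r = 0.2.
N(13.6) = 5166.56·e^(0.2×6.4) = 5166.56·e^1.28 = 18582.2.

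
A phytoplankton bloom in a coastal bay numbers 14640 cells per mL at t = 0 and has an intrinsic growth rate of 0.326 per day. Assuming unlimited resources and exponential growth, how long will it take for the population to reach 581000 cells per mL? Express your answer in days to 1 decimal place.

Set N₀·e^(rt) = 581000: e^(0.326·t) = 581000/14640 = 39.686.
0.326·t = ln(39.686) = 3.681, so t = 3.681/0.326 = 11.291.

11.3 days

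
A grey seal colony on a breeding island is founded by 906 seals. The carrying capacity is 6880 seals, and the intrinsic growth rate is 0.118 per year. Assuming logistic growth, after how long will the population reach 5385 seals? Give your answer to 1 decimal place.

26.8 years

A = (K − N₀)/N₀ = (6880 − 906)/906 = 6.5938.
Solve 6880/(1 + 6.5938·e^(−0.118t)) = 5385: 1 + 6.5938·e^(−0.118t) = 1.2776, so e^(−0.118t) = 0.0421035.
−0.118·t = ln(0.0421035) = -3.1676, so t = 3.1676/0.118 = 26.844.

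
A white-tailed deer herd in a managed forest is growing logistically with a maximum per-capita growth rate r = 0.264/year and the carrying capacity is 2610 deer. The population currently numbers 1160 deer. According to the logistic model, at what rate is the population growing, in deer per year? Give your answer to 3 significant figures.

dN/dt = rN(1 − N/K) = 0.264 × 1160 × (1 − 1160/2610).
1 − 1160/2610 = 0.55556; dN/dt = 0.264 × 1160 × 0.55556 = 170.13.

170 deer per year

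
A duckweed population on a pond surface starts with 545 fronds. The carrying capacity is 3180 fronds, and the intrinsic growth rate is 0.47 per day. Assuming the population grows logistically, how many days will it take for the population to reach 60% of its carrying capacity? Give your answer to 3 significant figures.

4.22 days

A = (K − N₀)/N₀ = (3180 − 545)/545 = 4.8349.
Solve 3180/(1 + 4.8349·e^(−0.47t)) = 1908: 1 + 4.8349·e^(−0.47t) = 1.6667, so e^(−0.47t) = 0.137887.
−0.47·t = ln(0.137887) = -1.9813, so t = 1.9813/0.47 = 4.2156.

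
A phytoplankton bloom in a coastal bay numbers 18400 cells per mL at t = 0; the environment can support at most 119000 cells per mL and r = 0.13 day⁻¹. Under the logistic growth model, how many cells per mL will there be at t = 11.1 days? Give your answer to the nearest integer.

51931 cells per mL

A = (K − N₀)/N₀ = (119000 − 18400)/18400 = 5.4674.
N(t) = K/(1 + A·e^(−rt)) = 119000/(1 + 5.4674×e^(−0.13×11.1)).
e^(−1.443) = 0.23622; denominator = 1 + 5.4674×0.23622 = 2.2915.
N = 119000/2.2915 = 51931.1.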